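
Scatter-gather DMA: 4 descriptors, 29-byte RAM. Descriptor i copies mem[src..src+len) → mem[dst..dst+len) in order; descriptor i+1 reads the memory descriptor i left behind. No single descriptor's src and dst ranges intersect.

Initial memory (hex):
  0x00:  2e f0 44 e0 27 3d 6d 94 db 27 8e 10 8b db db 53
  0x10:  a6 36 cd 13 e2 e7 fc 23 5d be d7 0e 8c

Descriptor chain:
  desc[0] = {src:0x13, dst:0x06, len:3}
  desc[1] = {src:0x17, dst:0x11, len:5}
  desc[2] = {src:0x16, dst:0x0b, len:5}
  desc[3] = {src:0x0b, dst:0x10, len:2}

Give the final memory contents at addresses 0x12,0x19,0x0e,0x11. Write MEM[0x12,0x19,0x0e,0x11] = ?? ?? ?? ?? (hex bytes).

MEM[0x12,0x19,0x0e,0x11] = 5d be be 23

[0] 0x13->0x06 len=3 : 13 e2 e7
[1] 0x17->0x11 len=5 : 23 5d be d7 0e
[2] 0x16->0x0b len=5 : fc 23 5d be d7
[3] 0x0b->0x10 len=2 : fc 23
query mem[0x12]=0x5d, mem[0x19]=0xbe, mem[0x0e]=0xbe, mem[0x11]=0x23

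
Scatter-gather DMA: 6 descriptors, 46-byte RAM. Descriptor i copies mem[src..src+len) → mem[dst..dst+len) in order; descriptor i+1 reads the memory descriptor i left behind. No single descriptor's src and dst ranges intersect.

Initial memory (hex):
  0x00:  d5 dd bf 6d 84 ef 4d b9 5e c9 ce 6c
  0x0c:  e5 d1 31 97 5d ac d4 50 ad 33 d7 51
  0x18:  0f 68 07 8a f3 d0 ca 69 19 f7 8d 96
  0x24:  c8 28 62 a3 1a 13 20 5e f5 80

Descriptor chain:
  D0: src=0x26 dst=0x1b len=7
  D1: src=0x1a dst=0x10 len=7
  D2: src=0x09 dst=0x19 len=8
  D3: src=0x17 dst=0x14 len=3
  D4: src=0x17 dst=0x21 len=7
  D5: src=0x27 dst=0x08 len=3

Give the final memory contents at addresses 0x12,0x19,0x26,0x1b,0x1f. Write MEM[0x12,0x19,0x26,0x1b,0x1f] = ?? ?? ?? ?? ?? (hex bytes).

[0] 0x26->0x1b len=7 : 62 a3 1a 13 20 5e f5
[1] 0x1a->0x10 len=7 : 07 62 a3 1a 13 20 5e
[2] 0x09->0x19 len=8 : c9 ce 6c e5 d1 31 97 07
[3] 0x17->0x14 len=3 : 51 0f c9
[4] 0x17->0x21 len=7 : 51 0f c9 ce 6c e5 d1
[5] 0x27->0x08 len=3 : d1 1a 13
query mem[0x12]=0xa3, mem[0x19]=0xc9, mem[0x26]=0xe5, mem[0x1b]=0x6c, mem[0x1f]=0x97

MEM[0x12,0x19,0x26,0x1b,0x1f] = a3 c9 e5 6c 97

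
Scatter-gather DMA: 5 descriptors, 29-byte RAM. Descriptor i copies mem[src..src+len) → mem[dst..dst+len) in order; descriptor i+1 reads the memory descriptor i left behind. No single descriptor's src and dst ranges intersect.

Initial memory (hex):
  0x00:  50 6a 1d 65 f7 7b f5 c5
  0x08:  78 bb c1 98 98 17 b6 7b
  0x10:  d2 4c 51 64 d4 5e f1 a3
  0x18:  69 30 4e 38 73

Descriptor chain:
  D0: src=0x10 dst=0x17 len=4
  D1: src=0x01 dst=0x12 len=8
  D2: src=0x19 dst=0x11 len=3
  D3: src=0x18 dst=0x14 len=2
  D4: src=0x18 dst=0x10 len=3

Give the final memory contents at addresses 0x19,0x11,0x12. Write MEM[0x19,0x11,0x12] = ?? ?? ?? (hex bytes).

MEM[0x19,0x11,0x12] = 78 78 64

D0: mem[0x17..0x1a] <- [d2 4c 51 64]
D1: mem[0x12..0x19] <- [6a 1d 65 f7 7b f5 c5 78]
D2: mem[0x11..0x13] <- [78 64 38]
D3: mem[0x14..0x15] <- [c5 78]
D4: mem[0x10..0x12] <- [c5 78 64]
query mem[0x19]=0x78, mem[0x11]=0x78, mem[0x12]=0x64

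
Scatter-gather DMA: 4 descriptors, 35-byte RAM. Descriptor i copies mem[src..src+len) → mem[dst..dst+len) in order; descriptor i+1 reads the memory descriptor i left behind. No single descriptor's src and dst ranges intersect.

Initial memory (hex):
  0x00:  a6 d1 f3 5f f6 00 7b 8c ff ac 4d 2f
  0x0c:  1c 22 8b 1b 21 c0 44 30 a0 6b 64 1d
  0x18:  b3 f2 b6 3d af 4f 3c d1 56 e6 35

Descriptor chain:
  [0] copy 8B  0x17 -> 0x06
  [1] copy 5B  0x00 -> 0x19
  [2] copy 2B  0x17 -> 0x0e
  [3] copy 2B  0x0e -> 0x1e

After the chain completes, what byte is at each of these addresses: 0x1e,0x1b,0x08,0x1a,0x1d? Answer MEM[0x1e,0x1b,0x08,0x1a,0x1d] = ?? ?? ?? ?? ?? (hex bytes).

[0] 0x17->0x06 len=8 : 1d b3 f2 b6 3d af 4f 3c
[1] 0x00->0x19 len=5 : a6 d1 f3 5f f6
[2] 0x17->0x0e len=2 : 1d b3
[3] 0x0e->0x1e len=2 : 1d b3
query mem[0x1e]=0x1d, mem[0x1b]=0xf3, mem[0x08]=0xf2, mem[0x1a]=0xd1, mem[0x1d]=0xf6

MEM[0x1e,0x1b,0x08,0x1a,0x1d] = 1d f3 f2 d1 f6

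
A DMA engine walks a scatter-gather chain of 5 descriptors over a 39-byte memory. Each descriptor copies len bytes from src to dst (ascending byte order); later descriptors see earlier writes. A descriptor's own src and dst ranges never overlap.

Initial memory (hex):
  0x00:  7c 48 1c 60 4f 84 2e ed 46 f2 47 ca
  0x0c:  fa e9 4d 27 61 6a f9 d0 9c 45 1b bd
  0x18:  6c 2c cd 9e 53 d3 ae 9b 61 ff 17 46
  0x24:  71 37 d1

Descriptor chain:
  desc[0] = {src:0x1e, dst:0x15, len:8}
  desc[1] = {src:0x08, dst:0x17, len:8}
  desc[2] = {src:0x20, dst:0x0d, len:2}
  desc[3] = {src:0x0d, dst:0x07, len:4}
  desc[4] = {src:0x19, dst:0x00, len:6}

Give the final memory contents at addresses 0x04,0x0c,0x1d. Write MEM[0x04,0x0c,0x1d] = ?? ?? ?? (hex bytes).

MEM[0x04,0x0c,0x1d] = 4d fa 4d

#0 dst[0x15+8] := {0xae,0x9b,0x61,0xff,0x17,0x46,0x71,0x37}
#1 dst[0x17+8] := {0x46,0xf2,0x47,0xca,0xfa,0xe9,0x4d,0x27}
#2 dst[0x0d+2] := {0x61,0xff}
#3 dst[0x07+4] := {0x61,0xff,0x27,0x61}
#4 dst[0x00+6] := {0x47,0xca,0xfa,0xe9,0x4d,0x27}
query mem[0x04]=0x4d, mem[0x0c]=0xfa, mem[0x1d]=0x4d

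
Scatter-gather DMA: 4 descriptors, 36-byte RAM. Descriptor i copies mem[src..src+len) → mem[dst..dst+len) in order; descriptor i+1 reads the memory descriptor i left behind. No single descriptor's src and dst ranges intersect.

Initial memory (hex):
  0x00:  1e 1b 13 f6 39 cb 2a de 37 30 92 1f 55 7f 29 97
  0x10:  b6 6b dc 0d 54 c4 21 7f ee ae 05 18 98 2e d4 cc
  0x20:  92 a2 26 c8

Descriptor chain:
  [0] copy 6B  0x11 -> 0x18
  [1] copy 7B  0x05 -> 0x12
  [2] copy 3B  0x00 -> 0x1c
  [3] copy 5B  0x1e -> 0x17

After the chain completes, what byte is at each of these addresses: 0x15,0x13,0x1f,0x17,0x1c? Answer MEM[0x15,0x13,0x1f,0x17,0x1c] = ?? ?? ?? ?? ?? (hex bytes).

MEM[0x15,0x13,0x1f,0x17,0x1c] = 37 2a cc 13 1e

D0: mem[0x18..0x1d] <- [6b dc 0d 54 c4 21]
D1: mem[0x12..0x18] <- [cb 2a de 37 30 92 1f]
D2: mem[0x1c..0x1e] <- [1e 1b 13]
D3: mem[0x17..0x1b] <- [13 cc 92 a2 26]
query mem[0x15]=0x37, mem[0x13]=0x2a, mem[0x1f]=0xcc, mem[0x17]=0x13, mem[0x1c]=0x1e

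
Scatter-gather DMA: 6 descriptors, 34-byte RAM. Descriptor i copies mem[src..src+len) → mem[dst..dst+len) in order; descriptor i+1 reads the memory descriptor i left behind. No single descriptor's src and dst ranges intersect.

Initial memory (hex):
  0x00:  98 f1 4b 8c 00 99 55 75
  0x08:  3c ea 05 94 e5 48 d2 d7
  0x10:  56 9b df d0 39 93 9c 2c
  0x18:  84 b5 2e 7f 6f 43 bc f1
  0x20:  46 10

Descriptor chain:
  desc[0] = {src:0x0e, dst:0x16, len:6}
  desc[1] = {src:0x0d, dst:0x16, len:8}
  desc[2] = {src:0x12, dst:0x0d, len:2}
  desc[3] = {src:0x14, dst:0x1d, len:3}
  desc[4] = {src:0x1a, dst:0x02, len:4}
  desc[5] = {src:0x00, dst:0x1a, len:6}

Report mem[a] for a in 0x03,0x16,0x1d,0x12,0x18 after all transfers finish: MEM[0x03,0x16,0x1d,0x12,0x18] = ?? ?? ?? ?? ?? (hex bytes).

[0] 0x0e->0x16 len=6 : d2 d7 56 9b df d0
[1] 0x0d->0x16 len=8 : 48 d2 d7 56 9b df d0 39
[2] 0x12->0x0d len=2 : df d0
[3] 0x14->0x1d len=3 : 39 93 48
[4] 0x1a->0x02 len=4 : 9b df d0 39
[5] 0x00->0x1a len=6 : 98 f1 9b df d0 39
query mem[0x03]=0xdf, mem[0x16]=0x48, mem[0x1d]=0xdf, mem[0x12]=0xdf, mem[0x18]=0xd7

MEM[0x03,0x16,0x1d,0x12,0x18] = df 48 df df d7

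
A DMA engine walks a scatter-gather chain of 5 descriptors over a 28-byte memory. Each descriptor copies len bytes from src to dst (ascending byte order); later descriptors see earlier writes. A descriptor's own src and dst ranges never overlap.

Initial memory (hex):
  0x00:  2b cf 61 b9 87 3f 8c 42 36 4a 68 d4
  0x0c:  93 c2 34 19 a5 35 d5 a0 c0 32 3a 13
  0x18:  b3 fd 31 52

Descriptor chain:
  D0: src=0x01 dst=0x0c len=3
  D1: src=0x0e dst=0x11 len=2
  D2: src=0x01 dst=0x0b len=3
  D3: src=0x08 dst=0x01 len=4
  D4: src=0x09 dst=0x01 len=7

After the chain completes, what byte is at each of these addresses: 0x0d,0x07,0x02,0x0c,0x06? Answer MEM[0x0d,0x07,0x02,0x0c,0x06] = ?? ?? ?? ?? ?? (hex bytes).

[0] 0x01->0x0c len=3 : cf 61 b9
[1] 0x0e->0x11 len=2 : b9 19
[2] 0x01->0x0b len=3 : cf 61 b9
[3] 0x08->0x01 len=4 : 36 4a 68 cf
[4] 0x09->0x01 len=7 : 4a 68 cf 61 b9 b9 19
query mem[0x0d]=0xb9, mem[0x07]=0x19, mem[0x02]=0x68, mem[0x0c]=0x61, mem[0x06]=0xb9

MEM[0x0d,0x07,0x02,0x0c,0x06] = b9 19 68 61 b9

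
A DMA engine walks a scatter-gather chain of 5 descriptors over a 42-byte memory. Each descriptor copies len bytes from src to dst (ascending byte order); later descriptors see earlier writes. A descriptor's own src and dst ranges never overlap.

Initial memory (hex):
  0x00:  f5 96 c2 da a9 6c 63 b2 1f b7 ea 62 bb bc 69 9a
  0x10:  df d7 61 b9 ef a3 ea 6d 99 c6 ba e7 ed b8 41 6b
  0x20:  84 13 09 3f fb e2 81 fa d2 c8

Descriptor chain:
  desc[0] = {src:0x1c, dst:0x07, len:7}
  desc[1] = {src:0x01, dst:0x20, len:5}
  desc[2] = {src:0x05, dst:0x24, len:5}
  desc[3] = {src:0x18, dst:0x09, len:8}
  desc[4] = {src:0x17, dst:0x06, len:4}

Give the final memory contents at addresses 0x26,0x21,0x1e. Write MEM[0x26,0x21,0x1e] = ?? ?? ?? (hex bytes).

D0: mem[0x07..0x0d] <- [ed b8 41 6b 84 13 09]
D1: mem[0x20..0x24] <- [96 c2 da a9 6c]
D2: mem[0x24..0x28] <- [6c 63 ed b8 41]
D3: mem[0x09..0x10] <- [99 c6 ba e7 ed b8 41 6b]
D4: mem[0x06..0x09] <- [6d 99 c6 ba]
query mem[0x26]=0xed, mem[0x21]=0xc2, mem[0x1e]=0x41

MEM[0x26,0x21,0x1e] = ed c2 41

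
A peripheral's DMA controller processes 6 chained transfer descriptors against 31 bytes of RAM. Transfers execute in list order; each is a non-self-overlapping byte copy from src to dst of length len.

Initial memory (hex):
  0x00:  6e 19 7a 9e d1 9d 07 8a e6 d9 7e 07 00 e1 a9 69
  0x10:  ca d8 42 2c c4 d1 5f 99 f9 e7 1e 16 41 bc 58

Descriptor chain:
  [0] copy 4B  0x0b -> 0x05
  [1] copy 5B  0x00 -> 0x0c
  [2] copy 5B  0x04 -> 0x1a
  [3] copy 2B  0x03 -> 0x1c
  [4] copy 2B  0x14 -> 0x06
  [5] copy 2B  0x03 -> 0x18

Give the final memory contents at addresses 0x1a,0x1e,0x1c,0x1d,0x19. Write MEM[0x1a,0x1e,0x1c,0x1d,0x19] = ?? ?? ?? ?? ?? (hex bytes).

  after D0: wrote 4B at 0x05 = 0700e1a9
  after D1: wrote 5B at 0x0c = 6e197a9ed1
  after D2: wrote 5B at 0x1a = d10700e1a9
  after D3: wrote 2B at 0x1c = 9ed1
  after D4: wrote 2B at 0x06 = c4d1
  after D5: wrote 2B at 0x18 = 9ed1
query mem[0x1a]=0xd1, mem[0x1e]=0xa9, mem[0x1c]=0x9e, mem[0x1d]=0xd1, mem[0x19]=0xd1

MEM[0x1a,0x1e,0x1c,0x1d,0x19] = d1 a9 9e d1 d1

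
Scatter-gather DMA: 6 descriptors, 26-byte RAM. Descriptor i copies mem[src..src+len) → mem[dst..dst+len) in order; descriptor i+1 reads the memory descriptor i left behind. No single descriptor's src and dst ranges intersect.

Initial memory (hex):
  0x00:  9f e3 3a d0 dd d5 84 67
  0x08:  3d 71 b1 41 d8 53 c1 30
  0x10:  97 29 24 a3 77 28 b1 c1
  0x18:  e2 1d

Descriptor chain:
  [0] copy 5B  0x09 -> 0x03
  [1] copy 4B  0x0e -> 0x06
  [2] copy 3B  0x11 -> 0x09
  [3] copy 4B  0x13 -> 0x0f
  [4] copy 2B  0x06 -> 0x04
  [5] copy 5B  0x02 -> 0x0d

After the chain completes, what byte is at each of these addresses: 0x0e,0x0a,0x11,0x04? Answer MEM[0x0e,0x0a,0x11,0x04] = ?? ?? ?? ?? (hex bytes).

MEM[0x0e,0x0a,0x11,0x04] = 71 24 c1 c1

#0 dst[0x03+5] := {0x71,0xb1,0x41,0xd8,0x53}
#1 dst[0x06+4] := {0xc1,0x30,0x97,0x29}
#2 dst[0x09+3] := {0x29,0x24,0xa3}
#3 dst[0x0f+4] := {0xa3,0x77,0x28,0xb1}
#4 dst[0x04+2] := {0xc1,0x30}
#5 dst[0x0d+5] := {0x3a,0x71,0xc1,0x30,0xc1}
query mem[0x0e]=0x71, mem[0x0a]=0x24, mem[0x11]=0xc1, mem[0x04]=0xc1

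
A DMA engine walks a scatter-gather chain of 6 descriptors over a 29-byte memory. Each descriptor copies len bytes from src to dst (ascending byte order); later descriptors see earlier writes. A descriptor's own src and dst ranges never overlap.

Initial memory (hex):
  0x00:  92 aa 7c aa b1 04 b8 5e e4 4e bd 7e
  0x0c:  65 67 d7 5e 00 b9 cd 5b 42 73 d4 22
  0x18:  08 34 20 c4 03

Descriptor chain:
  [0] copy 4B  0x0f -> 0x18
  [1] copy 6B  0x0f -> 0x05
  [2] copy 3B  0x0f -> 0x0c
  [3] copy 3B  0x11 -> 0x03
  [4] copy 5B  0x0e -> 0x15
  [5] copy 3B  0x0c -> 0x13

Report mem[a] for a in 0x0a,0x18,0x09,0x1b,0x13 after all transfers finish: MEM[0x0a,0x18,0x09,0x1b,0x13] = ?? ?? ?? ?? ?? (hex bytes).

[0] 0x0f->0x18 len=4 : 5e 00 b9 cd
[1] 0x0f->0x05 len=6 : 5e 00 b9 cd 5b 42
[2] 0x0f->0x0c len=3 : 5e 00 b9
[3] 0x11->0x03 len=3 : b9 cd 5b
[4] 0x0e->0x15 len=5 : b9 5e 00 b9 cd
[5] 0x0c->0x13 len=3 : 5e 00 b9
query mem[0x0a]=0x42, mem[0x18]=0xb9, mem[0x09]=0x5b, mem[0x1b]=0xcd, mem[0x13]=0x5e

MEM[0x0a,0x18,0x09,0x1b,0x13] = 42 b9 5b cd 5e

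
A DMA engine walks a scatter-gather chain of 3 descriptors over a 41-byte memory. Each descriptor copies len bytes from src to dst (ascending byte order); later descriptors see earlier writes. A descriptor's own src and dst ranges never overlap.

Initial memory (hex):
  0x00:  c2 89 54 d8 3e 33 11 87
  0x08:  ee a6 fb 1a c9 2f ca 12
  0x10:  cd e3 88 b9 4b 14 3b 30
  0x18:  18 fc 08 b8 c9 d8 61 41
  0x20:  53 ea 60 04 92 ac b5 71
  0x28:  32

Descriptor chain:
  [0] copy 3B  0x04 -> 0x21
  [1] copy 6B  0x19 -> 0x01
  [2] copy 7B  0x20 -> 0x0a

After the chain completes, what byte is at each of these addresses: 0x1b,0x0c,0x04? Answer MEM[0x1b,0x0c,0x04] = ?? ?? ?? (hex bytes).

#0 dst[0x21+3] := {0x3e,0x33,0x11}
#1 dst[0x01+6] := {0xfc,0x08,0xb8,0xc9,0xd8,0x61}
#2 dst[0x0a+7] := {0x53,0x3e,0x33,0x11,0x92,0xac,0xb5}
query mem[0x1b]=0xb8, mem[0x0c]=0x33, mem[0x04]=0xc9

MEM[0x1b,0x0c,0x04] = b8 33 c9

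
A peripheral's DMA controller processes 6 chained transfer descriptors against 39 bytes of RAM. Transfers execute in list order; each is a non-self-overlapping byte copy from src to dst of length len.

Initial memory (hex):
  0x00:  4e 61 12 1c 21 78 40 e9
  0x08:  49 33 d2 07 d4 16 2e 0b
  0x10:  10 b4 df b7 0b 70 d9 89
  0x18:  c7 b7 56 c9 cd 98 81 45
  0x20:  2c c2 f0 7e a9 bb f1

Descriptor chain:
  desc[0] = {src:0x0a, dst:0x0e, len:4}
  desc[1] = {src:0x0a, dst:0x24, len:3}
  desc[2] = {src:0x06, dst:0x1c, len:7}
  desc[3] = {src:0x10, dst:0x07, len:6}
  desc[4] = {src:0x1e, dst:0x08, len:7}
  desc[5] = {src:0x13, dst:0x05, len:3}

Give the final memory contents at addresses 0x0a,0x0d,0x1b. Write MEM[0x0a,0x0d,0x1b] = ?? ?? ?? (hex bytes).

#0 dst[0x0e+4] := {0xd2,0x07,0xd4,0x16}
#1 dst[0x24+3] := {0xd2,0x07,0xd4}
#2 dst[0x1c+7] := {0x40,0xe9,0x49,0x33,0xd2,0x07,0xd4}
#3 dst[0x07+6] := {0xd4,0x16,0xdf,0xb7,0x0b,0x70}
#4 dst[0x08+7] := {0x49,0x33,0xd2,0x07,0xd4,0x7e,0xd2}
#5 dst[0x05+3] := {0xb7,0x0b,0x70}
query mem[0x0a]=0xd2, mem[0x0d]=0x7e, mem[0x1b]=0xc9

MEM[0x0a,0x0d,0x1b] = d2 7e c9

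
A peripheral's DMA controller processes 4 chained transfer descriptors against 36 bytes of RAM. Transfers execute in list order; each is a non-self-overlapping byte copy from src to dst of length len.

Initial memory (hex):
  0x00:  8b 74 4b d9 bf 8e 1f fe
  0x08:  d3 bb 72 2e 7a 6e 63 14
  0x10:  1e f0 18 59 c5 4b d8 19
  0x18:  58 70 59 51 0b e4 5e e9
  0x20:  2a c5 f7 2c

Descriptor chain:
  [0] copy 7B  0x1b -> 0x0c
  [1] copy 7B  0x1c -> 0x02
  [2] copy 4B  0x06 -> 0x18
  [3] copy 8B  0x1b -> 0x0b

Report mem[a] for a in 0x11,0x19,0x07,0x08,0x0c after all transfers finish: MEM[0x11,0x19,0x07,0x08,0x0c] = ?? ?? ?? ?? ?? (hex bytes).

MEM[0x11,0x19,0x07,0x08,0x0c] = c5 c5 c5 f7 0b

#0 dst[0x0c+7] := {0x51,0x0b,0xe4,0x5e,0xe9,0x2a,0xc5}
#1 dst[0x02+7] := {0x0b,0xe4,0x5e,0xe9,0x2a,0xc5,0xf7}
#2 dst[0x18+4] := {0x2a,0xc5,0xf7,0xbb}
#3 dst[0x0b+8] := {0xbb,0x0b,0xe4,0x5e,0xe9,0x2a,0xc5,0xf7}
query mem[0x11]=0xc5, mem[0x19]=0xc5, mem[0x07]=0xc5, mem[0x08]=0xf7, mem[0x0c]=0x0b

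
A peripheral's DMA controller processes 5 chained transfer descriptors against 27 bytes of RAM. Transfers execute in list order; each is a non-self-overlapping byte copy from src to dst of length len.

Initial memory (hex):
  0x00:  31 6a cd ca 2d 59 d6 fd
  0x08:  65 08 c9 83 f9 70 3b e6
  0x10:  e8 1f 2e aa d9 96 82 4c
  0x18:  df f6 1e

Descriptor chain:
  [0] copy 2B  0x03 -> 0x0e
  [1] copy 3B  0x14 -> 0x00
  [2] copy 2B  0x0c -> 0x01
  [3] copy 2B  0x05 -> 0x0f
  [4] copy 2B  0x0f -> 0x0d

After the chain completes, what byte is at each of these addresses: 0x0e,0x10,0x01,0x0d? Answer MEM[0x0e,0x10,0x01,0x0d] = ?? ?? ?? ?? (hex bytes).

D0: mem[0x0e..0x0f] <- [ca 2d]
D1: mem[0x00..0x02] <- [d9 96 82]
D2: mem[0x01..0x02] <- [f9 70]
D3: mem[0x0f..0x10] <- [59 d6]
D4: mem[0x0d..0x0e] <- [59 d6]
query mem[0x0e]=0xd6, mem[0x10]=0xd6, mem[0x01]=0xf9, mem[0x0d]=0x59

MEM[0x0e,0x10,0x01,0x0d] = d6 d6 f9 59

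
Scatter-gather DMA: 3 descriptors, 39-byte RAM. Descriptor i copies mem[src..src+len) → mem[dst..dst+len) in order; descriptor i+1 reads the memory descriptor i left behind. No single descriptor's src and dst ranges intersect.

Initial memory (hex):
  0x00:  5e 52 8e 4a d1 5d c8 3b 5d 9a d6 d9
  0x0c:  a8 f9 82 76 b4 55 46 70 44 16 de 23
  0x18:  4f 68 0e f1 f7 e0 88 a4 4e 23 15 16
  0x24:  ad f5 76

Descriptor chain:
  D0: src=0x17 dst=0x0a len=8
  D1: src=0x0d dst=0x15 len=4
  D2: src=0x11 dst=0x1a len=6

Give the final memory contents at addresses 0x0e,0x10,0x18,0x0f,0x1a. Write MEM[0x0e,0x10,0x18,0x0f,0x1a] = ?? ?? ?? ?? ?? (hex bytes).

MEM[0x0e,0x10,0x18,0x0f,0x1a] = f1 e0 e0 f7 88

D0: mem[0x0a..0x11] <- [23 4f 68 0e f1 f7 e0 88]
D1: mem[0x15..0x18] <- [0e f1 f7 e0]
D2: mem[0x1a..0x1f] <- [88 46 70 44 0e f1]
query mem[0x0e]=0xf1, mem[0x10]=0xe0, mem[0x18]=0xe0, mem[0x0f]=0xf7, mem[0x1a]=0x88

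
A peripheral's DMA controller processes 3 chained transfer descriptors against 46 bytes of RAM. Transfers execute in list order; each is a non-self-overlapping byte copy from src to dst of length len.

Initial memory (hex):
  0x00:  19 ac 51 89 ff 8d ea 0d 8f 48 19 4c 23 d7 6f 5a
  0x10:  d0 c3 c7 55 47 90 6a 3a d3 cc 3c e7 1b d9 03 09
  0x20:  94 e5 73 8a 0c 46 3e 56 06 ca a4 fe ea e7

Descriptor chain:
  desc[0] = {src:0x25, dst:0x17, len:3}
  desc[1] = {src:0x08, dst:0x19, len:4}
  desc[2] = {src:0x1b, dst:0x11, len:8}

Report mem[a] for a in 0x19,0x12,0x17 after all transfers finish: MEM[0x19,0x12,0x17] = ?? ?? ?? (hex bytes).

D0: mem[0x17..0x19] <- [46 3e 56]
D1: mem[0x19..0x1c] <- [8f 48 19 4c]
D2: mem[0x11..0x18] <- [19 4c d9 03 09 94 e5 73]
query mem[0x19]=0x8f, mem[0x12]=0x4c, mem[0x17]=0xe5

MEM[0x19,0x12,0x17] = 8f 4c e5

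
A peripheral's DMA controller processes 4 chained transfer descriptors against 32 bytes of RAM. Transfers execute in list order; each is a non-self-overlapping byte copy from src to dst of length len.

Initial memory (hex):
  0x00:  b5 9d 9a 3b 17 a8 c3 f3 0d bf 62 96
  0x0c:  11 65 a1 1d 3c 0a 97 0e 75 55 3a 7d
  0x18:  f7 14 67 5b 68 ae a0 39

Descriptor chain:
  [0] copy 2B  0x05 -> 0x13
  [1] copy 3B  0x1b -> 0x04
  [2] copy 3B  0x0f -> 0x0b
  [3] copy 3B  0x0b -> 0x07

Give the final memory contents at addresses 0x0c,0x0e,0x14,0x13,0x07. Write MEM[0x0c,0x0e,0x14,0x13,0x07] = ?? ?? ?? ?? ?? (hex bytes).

MEM[0x0c,0x0e,0x14,0x13,0x07] = 3c a1 c3 a8 1d

#0 dst[0x13+2] := {0xa8,0xc3}
#1 dst[0x04+3] := {0x5b,0x68,0xae}
#2 dst[0x0b+3] := {0x1d,0x3c,0x0a}
#3 dst[0x07+3] := {0x1d,0x3c,0x0a}
query mem[0x0c]=0x3c, mem[0x0e]=0xa1, mem[0x14]=0xc3, mem[0x13]=0xa8, mem[0x07]=0x1d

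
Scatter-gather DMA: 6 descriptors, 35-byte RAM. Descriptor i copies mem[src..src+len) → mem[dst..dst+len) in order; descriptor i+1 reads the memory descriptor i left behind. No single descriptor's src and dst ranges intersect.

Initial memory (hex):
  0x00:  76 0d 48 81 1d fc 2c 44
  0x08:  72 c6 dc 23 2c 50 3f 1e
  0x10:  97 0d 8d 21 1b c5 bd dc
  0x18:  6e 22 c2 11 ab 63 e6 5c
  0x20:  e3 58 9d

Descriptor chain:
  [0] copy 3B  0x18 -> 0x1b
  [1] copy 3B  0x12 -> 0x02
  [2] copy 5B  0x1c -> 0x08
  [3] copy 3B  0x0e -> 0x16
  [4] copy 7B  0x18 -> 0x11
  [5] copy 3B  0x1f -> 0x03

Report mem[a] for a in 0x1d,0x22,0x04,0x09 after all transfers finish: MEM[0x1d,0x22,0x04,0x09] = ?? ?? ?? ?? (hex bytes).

MEM[0x1d,0x22,0x04,0x09] = c2 9d e3 c2

D0: mem[0x1b..0x1d] <- [6e 22 c2]
D1: mem[0x02..0x04] <- [8d 21 1b]
D2: mem[0x08..0x0c] <- [22 c2 e6 5c e3]
D3: mem[0x16..0x18] <- [3f 1e 97]
D4: mem[0x11..0x17] <- [97 22 c2 6e 22 c2 e6]
D5: mem[0x03..0x05] <- [5c e3 58]
query mem[0x1d]=0xc2, mem[0x22]=0x9d, mem[0x04]=0xe3, mem[0x09]=0xc2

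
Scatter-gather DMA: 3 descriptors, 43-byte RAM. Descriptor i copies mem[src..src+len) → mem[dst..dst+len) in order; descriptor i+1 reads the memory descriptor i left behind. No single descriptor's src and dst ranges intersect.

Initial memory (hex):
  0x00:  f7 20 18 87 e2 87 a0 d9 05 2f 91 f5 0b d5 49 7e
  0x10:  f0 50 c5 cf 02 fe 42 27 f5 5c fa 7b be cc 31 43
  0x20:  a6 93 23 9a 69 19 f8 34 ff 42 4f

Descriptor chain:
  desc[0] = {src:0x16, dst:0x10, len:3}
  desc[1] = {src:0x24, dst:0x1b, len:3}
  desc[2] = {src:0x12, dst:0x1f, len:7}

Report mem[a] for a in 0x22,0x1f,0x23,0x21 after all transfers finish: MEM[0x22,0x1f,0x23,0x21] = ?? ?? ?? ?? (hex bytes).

MEM[0x22,0x1f,0x23,0x21] = fe f5 42 02

[0] 0x16->0x10 len=3 : 42 27 f5
[1] 0x24->0x1b len=3 : 69 19 f8
[2] 0x12->0x1f len=7 : f5 cf 02 fe 42 27 f5
query mem[0x22]=0xfe, mem[0x1f]=0xf5, mem[0x23]=0x42, mem[0x21]=0x02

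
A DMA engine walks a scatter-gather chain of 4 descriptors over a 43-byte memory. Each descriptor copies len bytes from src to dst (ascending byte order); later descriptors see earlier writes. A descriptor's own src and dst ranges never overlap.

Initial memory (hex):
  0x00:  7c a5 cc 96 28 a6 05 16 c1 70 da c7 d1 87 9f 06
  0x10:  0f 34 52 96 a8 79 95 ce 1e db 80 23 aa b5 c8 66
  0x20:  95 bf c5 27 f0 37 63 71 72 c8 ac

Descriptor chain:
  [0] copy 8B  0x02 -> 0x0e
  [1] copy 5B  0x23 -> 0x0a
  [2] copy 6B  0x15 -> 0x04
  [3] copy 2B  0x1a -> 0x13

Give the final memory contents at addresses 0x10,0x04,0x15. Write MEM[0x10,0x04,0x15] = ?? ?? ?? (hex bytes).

#0 dst[0x0e+8] := {0xcc,0x96,0x28,0xa6,0x05,0x16,0xc1,0x70}
#1 dst[0x0a+5] := {0x27,0xf0,0x37,0x63,0x71}
#2 dst[0x04+6] := {0x70,0x95,0xce,0x1e,0xdb,0x80}
#3 dst[0x13+2] := {0x80,0x23}
query mem[0x10]=0x28, mem[0x04]=0x70, mem[0x15]=0x70

MEM[0x10,0x04,0x15] = 28 70 70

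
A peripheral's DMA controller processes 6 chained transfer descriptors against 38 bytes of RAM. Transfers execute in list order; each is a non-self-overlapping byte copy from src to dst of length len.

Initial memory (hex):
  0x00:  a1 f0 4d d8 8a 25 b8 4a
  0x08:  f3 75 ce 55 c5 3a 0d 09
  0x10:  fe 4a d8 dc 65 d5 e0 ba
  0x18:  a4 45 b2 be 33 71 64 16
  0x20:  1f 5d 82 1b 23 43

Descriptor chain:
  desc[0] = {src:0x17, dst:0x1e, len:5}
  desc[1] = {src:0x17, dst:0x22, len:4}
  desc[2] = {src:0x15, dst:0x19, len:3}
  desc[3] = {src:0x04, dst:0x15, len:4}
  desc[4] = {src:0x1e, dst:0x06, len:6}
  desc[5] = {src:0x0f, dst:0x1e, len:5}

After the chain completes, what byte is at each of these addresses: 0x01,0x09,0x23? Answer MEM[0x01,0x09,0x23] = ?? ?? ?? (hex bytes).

MEM[0x01,0x09,0x23] = f0 b2 a4

D0: mem[0x1e..0x22] <- [ba a4 45 b2 be]
D1: mem[0x22..0x25] <- [ba a4 45 b2]
D2: mem[0x19..0x1b] <- [d5 e0 ba]
D3: mem[0x15..0x18] <- [8a 25 b8 4a]
D4: mem[0x06..0x0b] <- [ba a4 45 b2 ba a4]
D5: mem[0x1e..0x22] <- [09 fe 4a d8 dc]
query mem[0x01]=0xf0, mem[0x09]=0xb2, mem[0x23]=0xa4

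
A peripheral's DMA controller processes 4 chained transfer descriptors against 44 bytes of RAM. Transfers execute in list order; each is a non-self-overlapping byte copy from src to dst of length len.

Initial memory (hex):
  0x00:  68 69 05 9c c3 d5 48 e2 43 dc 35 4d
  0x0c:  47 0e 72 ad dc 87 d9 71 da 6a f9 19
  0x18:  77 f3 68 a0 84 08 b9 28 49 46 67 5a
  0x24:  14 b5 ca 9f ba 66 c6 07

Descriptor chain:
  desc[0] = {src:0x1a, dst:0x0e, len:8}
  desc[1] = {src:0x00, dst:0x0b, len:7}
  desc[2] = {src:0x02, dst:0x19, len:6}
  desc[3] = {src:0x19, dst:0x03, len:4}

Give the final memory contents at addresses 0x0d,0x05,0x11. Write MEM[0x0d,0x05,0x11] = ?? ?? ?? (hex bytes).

#0 dst[0x0e+8] := {0x68,0xa0,0x84,0x08,0xb9,0x28,0x49,0x46}
#1 dst[0x0b+7] := {0x68,0x69,0x05,0x9c,0xc3,0xd5,0x48}
#2 dst[0x19+6] := {0x05,0x9c,0xc3,0xd5,0x48,0xe2}
#3 dst[0x03+4] := {0x05,0x9c,0xc3,0xd5}
query mem[0x0d]=0x05, mem[0x05]=0xc3, mem[0x11]=0x48

MEM[0x0d,0x05,0x11] = 05 c3 48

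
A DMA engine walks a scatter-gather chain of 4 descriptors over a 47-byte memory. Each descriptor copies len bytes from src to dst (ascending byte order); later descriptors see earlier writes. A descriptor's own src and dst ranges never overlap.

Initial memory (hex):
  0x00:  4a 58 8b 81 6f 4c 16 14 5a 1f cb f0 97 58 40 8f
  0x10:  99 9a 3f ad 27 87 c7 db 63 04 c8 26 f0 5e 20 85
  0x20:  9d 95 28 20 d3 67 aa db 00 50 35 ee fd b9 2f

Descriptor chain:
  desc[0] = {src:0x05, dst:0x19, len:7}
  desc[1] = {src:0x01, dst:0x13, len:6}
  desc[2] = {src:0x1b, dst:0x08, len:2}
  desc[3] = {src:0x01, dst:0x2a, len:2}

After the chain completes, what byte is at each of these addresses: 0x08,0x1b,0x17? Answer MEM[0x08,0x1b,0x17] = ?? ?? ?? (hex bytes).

D0: mem[0x19..0x1f] <- [4c 16 14 5a 1f cb f0]
D1: mem[0x13..0x18] <- [58 8b 81 6f 4c 16]
D2: mem[0x08..0x09] <- [14 5a]
D3: mem[0x2a..0x2b] <- [58 8b]
query mem[0x08]=0x14, mem[0x1b]=0x14, mem[0x17]=0x4c

MEM[0x08,0x1b,0x17] = 14 14 4c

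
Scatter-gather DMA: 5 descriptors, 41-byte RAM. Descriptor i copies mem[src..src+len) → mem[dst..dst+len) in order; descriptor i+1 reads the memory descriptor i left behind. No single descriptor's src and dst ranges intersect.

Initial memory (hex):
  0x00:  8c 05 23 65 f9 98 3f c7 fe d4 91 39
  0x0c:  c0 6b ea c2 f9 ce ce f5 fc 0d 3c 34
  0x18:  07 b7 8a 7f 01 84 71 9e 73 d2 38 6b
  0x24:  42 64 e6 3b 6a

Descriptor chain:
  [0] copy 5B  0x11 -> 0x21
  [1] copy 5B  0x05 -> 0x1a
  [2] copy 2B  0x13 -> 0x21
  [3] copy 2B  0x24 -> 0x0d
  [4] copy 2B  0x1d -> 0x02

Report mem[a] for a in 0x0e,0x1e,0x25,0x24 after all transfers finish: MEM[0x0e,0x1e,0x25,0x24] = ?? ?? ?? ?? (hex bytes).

D0: mem[0x21..0x25] <- [ce ce f5 fc 0d]
D1: mem[0x1a..0x1e] <- [98 3f c7 fe d4]
D2: mem[0x21..0x22] <- [f5 fc]
D3: mem[0x0d..0x0e] <- [fc 0d]
D4: mem[0x02..0x03] <- [fe d4]
query mem[0x0e]=0x0d, mem[0x1e]=0xd4, mem[0x25]=0x0d, mem[0x24]=0xfc

MEM[0x0e,0x1e,0x25,0x24] = 0d d4 0d fc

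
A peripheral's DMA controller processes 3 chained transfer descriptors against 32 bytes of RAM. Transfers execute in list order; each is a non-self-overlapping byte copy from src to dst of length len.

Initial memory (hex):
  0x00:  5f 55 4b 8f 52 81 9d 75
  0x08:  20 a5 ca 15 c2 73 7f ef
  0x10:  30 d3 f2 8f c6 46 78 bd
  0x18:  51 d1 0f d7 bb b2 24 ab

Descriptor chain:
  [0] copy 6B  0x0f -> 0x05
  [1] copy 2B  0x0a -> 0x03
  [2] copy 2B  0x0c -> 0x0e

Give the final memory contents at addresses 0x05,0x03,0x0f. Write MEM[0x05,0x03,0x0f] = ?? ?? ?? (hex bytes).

MEM[0x05,0x03,0x0f] = ef c6 73

#0 dst[0x05+6] := {0xef,0x30,0xd3,0xf2,0x8f,0xc6}
#1 dst[0x03+2] := {0xc6,0x15}
#2 dst[0x0e+2] := {0xc2,0x73}
query mem[0x05]=0xef, mem[0x03]=0xc6, mem[0x0f]=0x73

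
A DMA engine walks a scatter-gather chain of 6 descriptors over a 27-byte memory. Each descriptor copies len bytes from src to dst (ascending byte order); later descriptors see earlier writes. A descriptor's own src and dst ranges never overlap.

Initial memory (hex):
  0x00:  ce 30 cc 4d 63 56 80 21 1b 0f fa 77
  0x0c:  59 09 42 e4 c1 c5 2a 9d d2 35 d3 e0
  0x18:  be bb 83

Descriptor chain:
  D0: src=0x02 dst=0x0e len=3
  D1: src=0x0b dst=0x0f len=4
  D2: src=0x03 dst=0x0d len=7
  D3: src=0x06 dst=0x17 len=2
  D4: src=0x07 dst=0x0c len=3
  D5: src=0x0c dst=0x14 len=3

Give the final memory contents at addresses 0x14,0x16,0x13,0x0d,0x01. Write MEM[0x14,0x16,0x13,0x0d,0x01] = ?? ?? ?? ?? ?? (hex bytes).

MEM[0x14,0x16,0x13,0x0d,0x01] = 21 0f 0f 1b 30

  after D0: wrote 3B at 0x0e = cc4d63
  after D1: wrote 4B at 0x0f = 775909cc
  after D2: wrote 7B at 0x0d = 4d635680211b0f
  after D3: wrote 2B at 0x17 = 8021
  after D4: wrote 3B at 0x0c = 211b0f
  after D5: wrote 3B at 0x14 = 211b0f
query mem[0x14]=0x21, mem[0x16]=0x0f, mem[0x13]=0x0f, mem[0x0d]=0x1b, mem[0x01]=0x30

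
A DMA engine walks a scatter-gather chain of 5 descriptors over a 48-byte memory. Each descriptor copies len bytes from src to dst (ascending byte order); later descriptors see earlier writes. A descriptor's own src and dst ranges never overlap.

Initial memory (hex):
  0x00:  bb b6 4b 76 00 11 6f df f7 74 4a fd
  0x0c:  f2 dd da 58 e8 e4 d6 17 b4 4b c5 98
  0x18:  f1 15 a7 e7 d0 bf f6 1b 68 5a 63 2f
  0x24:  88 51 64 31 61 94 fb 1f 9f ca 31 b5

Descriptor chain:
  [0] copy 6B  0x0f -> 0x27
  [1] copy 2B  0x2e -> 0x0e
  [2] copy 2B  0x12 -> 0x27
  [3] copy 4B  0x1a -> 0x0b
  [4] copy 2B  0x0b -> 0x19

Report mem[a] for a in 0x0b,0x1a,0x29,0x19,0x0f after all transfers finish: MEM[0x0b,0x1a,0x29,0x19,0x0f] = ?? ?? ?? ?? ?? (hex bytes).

MEM[0x0b,0x1a,0x29,0x19,0x0f] = a7 e7 e4 a7 b5

#0 dst[0x27+6] := {0x58,0xe8,0xe4,0xd6,0x17,0xb4}
#1 dst[0x0e+2] := {0x31,0xb5}
#2 dst[0x27+2] := {0xd6,0x17}
#3 dst[0x0b+4] := {0xa7,0xe7,0xd0,0xbf}
#4 dst[0x19+2] := {0xa7,0xe7}
query mem[0x0b]=0xa7, mem[0x1a]=0xe7, mem[0x29]=0xe4, mem[0x19]=0xa7, mem[0x0f]=0xb5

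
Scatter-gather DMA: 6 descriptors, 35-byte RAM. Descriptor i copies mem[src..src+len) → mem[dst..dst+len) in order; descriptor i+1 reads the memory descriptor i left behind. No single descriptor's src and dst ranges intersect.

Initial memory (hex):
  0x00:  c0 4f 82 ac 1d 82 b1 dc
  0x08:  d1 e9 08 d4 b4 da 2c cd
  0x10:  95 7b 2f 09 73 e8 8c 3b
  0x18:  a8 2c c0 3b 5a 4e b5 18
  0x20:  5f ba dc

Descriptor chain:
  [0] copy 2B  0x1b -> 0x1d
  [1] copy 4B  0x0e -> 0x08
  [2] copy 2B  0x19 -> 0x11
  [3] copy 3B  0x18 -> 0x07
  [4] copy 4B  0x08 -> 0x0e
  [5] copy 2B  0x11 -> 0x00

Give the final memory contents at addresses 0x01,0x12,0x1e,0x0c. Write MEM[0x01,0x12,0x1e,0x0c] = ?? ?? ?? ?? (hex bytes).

D0: mem[0x1d..0x1e] <- [3b 5a]
D1: mem[0x08..0x0b] <- [2c cd 95 7b]
D2: mem[0x11..0x12] <- [2c c0]
D3: mem[0x07..0x09] <- [a8 2c c0]
D4: mem[0x0e..0x11] <- [2c c0 95 7b]
D5: mem[0x00..0x01] <- [7b c0]
query mem[0x01]=0xc0, mem[0x12]=0xc0, mem[0x1e]=0x5a, mem[0x0c]=0xb4

MEM[0x01,0x12,0x1e,0x0c] = c0 c0 5a b4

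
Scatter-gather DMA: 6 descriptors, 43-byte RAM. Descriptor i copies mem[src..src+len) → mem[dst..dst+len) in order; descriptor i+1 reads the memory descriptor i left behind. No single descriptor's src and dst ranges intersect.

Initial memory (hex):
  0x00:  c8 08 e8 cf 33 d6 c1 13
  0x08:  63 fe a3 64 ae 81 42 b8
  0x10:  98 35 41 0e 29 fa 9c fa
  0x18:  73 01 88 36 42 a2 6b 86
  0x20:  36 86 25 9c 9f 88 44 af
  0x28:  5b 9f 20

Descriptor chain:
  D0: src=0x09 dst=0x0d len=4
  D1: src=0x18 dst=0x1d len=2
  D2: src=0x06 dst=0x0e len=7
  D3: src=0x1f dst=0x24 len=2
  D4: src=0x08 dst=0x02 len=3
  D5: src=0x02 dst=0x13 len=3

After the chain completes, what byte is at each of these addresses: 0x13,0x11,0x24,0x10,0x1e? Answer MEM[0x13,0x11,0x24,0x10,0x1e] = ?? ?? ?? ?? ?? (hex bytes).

[0] 0x09->0x0d len=4 : fe a3 64 ae
[1] 0x18->0x1d len=2 : 73 01
[2] 0x06->0x0e len=7 : c1 13 63 fe a3 64 ae
[3] 0x1f->0x24 len=2 : 86 36
[4] 0x08->0x02 len=3 : 63 fe a3
[5] 0x02->0x13 len=3 : 63 fe a3
query mem[0x13]=0x63, mem[0x11]=0xfe, mem[0x24]=0x86, mem[0x10]=0x63, mem[0x1e]=0x01

MEM[0x13,0x11,0x24,0x10,0x1e] = 63 fe 86 63 01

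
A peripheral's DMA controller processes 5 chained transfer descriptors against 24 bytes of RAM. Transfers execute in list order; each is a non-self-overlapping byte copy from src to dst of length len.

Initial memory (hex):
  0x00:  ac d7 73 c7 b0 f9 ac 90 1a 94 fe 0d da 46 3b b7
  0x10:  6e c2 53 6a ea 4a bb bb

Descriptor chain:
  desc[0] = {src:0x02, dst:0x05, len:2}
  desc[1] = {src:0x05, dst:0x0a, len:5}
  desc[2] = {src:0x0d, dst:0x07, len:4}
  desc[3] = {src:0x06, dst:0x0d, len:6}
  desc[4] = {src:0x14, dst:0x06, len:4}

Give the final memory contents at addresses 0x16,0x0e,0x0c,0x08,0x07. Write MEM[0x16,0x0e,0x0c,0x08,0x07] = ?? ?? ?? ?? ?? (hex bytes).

[0] 0x02->0x05 len=2 : 73 c7
[1] 0x05->0x0a len=5 : 73 c7 90 1a 94
[2] 0x0d->0x07 len=4 : 1a 94 b7 6e
[3] 0x06->0x0d len=6 : c7 1a 94 b7 6e c7
[4] 0x14->0x06 len=4 : ea 4a bb bb
query mem[0x16]=0xbb, mem[0x0e]=0x1a, mem[0x0c]=0x90, mem[0x08]=0xbb, mem[0x07]=0x4a

MEM[0x16,0x0e,0x0c,0x08,0x07] = bb 1a 90 bb 4a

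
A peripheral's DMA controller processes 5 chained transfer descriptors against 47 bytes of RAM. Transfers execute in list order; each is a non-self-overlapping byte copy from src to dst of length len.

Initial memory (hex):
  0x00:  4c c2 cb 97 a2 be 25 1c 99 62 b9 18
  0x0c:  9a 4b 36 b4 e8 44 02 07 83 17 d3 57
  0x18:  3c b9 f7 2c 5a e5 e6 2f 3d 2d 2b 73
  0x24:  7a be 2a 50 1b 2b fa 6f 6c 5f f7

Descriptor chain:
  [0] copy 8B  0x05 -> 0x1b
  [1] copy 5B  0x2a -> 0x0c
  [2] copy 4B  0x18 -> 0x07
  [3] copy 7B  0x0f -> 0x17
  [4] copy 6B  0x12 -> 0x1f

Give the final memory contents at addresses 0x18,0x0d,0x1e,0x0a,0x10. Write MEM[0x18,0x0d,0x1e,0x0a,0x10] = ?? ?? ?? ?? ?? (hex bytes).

MEM[0x18,0x0d,0x1e,0x0a,0x10] = f7 6f 99 be f7

  after D0: wrote 8B at 0x1b = be251c9962b9189a
  after D1: wrote 5B at 0x0c = fa6f6c5ff7
  after D2: wrote 4B at 0x07 = 3cb9f7be
  after D3: wrote 7B at 0x17 = 5ff74402078317
  after D4: wrote 6B at 0x1f = 02078317d35f
query mem[0x18]=0xf7, mem[0x0d]=0x6f, mem[0x1e]=0x99, mem[0x0a]=0xbe, mem[0x10]=0xf7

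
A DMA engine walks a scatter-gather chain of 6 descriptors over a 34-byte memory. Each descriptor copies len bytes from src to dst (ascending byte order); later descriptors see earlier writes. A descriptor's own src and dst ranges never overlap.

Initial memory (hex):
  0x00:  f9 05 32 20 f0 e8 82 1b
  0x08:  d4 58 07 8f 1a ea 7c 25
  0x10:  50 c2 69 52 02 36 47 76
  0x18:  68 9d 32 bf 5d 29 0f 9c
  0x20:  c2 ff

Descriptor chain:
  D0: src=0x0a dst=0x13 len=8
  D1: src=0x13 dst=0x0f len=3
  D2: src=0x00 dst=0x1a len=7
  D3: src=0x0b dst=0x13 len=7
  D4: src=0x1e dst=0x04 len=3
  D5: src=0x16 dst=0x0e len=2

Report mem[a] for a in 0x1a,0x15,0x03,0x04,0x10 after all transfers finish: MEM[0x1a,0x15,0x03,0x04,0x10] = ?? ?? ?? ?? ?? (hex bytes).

[0] 0x0a->0x13 len=8 : 07 8f 1a ea 7c 25 50 c2
[1] 0x13->0x0f len=3 : 07 8f 1a
[2] 0x00->0x1a len=7 : f9 05 32 20 f0 e8 82
[3] 0x0b->0x13 len=7 : 8f 1a ea 7c 07 8f 1a
[4] 0x1e->0x04 len=3 : f0 e8 82
[5] 0x16->0x0e len=2 : 7c 07
query mem[0x1a]=0xf9, mem[0x15]=0xea, mem[0x03]=0x20, mem[0x04]=0xf0, mem[0x10]=0x8f

MEM[0x1a,0x15,0x03,0x04,0x10] = f9 ea 20 f0 8f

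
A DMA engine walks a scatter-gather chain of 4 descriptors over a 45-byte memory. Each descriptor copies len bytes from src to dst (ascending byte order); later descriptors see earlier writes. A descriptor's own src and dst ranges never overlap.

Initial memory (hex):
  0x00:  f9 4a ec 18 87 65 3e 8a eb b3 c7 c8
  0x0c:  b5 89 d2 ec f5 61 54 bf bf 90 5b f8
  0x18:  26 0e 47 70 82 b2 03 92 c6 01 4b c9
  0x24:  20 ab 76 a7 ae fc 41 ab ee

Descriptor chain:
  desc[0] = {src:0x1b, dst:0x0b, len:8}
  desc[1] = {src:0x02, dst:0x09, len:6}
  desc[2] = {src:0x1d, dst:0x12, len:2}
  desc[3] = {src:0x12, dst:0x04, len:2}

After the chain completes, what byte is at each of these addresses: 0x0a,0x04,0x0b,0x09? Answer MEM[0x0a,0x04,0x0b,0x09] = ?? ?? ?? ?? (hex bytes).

#0 dst[0x0b+8] := {0x70,0x82,0xb2,0x03,0x92,0xc6,0x01,0x4b}
#1 dst[0x09+6] := {0xec,0x18,0x87,0x65,0x3e,0x8a}
#2 dst[0x12+2] := {0xb2,0x03}
#3 dst[0x04+2] := {0xb2,0x03}
query mem[0x0a]=0x18, mem[0x04]=0xb2, mem[0x0b]=0x87, mem[0x09]=0xec

MEM[0x0a,0x04,0x0b,0x09] = 18 b2 87 ec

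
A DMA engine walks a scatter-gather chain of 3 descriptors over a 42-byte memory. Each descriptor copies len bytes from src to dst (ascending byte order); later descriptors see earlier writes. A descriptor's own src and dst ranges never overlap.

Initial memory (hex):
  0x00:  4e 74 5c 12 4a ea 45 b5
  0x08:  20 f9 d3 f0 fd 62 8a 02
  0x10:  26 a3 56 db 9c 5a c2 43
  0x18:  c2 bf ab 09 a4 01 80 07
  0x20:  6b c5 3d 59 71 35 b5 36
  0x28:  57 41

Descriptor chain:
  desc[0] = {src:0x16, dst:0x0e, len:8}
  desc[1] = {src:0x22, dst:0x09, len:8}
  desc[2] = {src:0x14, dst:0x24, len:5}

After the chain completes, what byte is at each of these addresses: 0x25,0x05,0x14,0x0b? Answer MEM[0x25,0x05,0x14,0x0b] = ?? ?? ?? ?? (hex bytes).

MEM[0x25,0x05,0x14,0x0b] = 01 ea a4 71

#0 dst[0x0e+8] := {0xc2,0x43,0xc2,0xbf,0xab,0x09,0xa4,0x01}
#1 dst[0x09+8] := {0x3d,0x59,0x71,0x35,0xb5,0x36,0x57,0x41}
#2 dst[0x24+5] := {0xa4,0x01,0xc2,0x43,0xc2}
query mem[0x25]=0x01, mem[0x05]=0xea, mem[0x14]=0xa4, mem[0x0b]=0x71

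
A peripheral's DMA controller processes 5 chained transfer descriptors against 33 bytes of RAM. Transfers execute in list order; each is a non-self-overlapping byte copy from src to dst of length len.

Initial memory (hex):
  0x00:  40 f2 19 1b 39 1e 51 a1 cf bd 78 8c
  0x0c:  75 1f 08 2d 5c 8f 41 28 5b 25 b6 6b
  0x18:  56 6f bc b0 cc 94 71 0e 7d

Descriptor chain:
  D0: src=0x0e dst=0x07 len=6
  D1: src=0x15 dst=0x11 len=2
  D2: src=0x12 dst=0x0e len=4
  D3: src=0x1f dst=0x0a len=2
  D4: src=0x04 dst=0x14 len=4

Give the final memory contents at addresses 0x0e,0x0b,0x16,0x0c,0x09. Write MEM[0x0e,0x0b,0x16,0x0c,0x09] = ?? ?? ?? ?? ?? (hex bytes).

#0 dst[0x07+6] := {0x08,0x2d,0x5c,0x8f,0x41,0x28}
#1 dst[0x11+2] := {0x25,0xb6}
#2 dst[0x0e+4] := {0xb6,0x28,0x5b,0x25}
#3 dst[0x0a+2] := {0x0e,0x7d}
#4 dst[0x14+4] := {0x39,0x1e,0x51,0x08}
query mem[0x0e]=0xb6, mem[0x0b]=0x7d, mem[0x16]=0x51, mem[0x0c]=0x28, mem[0x09]=0x5c

MEM[0x0e,0x0b,0x16,0x0c,0x09] = b6 7d 51 28 5c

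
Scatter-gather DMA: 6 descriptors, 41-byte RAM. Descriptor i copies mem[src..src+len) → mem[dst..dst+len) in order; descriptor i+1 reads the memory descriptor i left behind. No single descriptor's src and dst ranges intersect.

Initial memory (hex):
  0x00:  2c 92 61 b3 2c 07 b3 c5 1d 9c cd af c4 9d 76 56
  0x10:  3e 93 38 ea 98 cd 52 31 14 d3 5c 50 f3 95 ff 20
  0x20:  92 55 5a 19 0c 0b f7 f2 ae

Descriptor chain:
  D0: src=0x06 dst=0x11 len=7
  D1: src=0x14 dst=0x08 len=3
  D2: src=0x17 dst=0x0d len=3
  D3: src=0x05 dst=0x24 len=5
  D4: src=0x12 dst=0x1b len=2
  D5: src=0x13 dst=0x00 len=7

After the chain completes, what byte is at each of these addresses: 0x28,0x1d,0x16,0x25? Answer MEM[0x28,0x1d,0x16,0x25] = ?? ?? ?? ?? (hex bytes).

MEM[0x28,0x1d,0x16,0x25] = cd 95 af b3

[0] 0x06->0x11 len=7 : b3 c5 1d 9c cd af c4
[1] 0x14->0x08 len=3 : 9c cd af
[2] 0x17->0x0d len=3 : c4 14 d3
[3] 0x05->0x24 len=5 : 07 b3 c5 9c cd
[4] 0x12->0x1b len=2 : c5 1d
[5] 0x13->0x00 len=7 : 1d 9c cd af c4 14 d3
query mem[0x28]=0xcd, mem[0x1d]=0x95, mem[0x16]=0xaf, mem[0x25]=0xb3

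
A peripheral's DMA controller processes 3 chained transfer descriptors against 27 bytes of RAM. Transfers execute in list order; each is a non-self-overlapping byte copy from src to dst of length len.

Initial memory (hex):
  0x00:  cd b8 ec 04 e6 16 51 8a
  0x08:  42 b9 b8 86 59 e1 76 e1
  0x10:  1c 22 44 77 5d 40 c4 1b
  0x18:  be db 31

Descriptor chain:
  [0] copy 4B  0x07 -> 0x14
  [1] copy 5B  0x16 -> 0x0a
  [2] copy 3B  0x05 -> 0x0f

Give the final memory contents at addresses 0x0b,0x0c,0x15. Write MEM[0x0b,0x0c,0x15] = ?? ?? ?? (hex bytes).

#0 dst[0x14+4] := {0x8a,0x42,0xb9,0xb8}
#1 dst[0x0a+5] := {0xb9,0xb8,0xbe,0xdb,0x31}
#2 dst[0x0f+3] := {0x16,0x51,0x8a}
query mem[0x0b]=0xb8, mem[0x0c]=0xbe, mem[0x15]=0x42

MEM[0x0b,0x0c,0x15] = b8 be 42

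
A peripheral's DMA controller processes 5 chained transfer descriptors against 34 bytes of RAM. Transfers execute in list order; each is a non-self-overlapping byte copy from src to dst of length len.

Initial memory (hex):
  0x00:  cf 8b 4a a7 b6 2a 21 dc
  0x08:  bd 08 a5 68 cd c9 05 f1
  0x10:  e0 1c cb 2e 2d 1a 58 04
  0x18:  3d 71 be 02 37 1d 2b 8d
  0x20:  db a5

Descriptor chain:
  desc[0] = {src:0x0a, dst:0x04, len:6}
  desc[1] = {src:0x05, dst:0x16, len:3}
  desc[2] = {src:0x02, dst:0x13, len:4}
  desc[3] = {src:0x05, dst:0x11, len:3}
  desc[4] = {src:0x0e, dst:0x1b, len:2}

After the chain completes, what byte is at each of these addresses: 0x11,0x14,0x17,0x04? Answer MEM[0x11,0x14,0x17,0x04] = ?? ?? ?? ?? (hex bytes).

MEM[0x11,0x14,0x17,0x04] = 68 a7 cd a5

[0] 0x0a->0x04 len=6 : a5 68 cd c9 05 f1
[1] 0x05->0x16 len=3 : 68 cd c9
[2] 0x02->0x13 len=4 : 4a a7 a5 68
[3] 0x05->0x11 len=3 : 68 cd c9
[4] 0x0e->0x1b len=2 : 05 f1
query mem[0x11]=0x68, mem[0x14]=0xa7, mem[0x17]=0xcd, mem[0x04]=0xa5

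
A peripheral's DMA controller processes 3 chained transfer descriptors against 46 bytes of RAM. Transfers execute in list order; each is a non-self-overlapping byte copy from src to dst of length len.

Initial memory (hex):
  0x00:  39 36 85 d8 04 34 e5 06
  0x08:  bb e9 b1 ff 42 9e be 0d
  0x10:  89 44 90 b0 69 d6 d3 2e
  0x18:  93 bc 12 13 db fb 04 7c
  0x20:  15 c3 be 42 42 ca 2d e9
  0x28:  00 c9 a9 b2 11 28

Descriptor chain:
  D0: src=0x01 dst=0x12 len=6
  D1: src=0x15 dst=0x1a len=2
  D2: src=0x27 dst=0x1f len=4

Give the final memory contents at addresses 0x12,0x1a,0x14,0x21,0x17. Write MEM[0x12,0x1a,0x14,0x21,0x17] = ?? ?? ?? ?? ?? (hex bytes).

MEM[0x12,0x1a,0x14,0x21,0x17] = 36 04 d8 c9 e5

D0: mem[0x12..0x17] <- [36 85 d8 04 34 e5]
D1: mem[0x1a..0x1b] <- [04 34]
D2: mem[0x1f..0x22] <- [e9 00 c9 a9]
query mem[0x12]=0x36, mem[0x1a]=0x04, mem[0x14]=0xd8, mem[0x21]=0xc9, mem[0x17]=0xe5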